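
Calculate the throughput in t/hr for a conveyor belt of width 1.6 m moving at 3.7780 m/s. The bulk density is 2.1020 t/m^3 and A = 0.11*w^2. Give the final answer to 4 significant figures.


A = 0.11 * 1.6^2 = 0.2816 m^2
C = 0.2816 * 3.7780 * 2.1020 * 3600
C = 8051 t/hr


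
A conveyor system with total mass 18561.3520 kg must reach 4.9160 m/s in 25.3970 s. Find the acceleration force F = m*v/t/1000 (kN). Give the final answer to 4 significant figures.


F = 18561.3520 * 4.9160 / 25.3970 / 1000
F = 3.593 kN


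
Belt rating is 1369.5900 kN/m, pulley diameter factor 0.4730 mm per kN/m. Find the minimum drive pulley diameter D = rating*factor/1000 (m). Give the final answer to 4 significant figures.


D = 1369.5900 * 0.4730 / 1000
D = 0.6478 m


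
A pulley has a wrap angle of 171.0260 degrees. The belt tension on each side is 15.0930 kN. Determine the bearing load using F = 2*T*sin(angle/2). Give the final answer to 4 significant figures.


F = 2 * 15.0930 * sin(171.0260/2 deg)
F = 30.09 kN


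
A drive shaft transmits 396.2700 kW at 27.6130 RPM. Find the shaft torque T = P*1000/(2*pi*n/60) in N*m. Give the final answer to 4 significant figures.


omega = 2*pi*27.6130/60 = 2.89163 rad/s
T = 396.2700*1000 / 2.89163
T = 137000 N*m


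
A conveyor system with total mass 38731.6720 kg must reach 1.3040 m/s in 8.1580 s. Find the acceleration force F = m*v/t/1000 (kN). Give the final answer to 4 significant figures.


F = 38731.6720 * 1.3040 / 8.1580 / 1000
F = 6.191 kN


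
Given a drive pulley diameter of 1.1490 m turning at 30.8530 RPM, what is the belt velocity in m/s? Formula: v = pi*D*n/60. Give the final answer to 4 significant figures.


v = pi * 1.1490 * 30.8530 / 60
v = 1.856 m/s


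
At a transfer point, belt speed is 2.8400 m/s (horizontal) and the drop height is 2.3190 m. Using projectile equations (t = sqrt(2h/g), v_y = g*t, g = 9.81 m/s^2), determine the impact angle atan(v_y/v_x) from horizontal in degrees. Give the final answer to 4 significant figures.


t = sqrt(2*2.3190/9.81) = 0.687592 s
v_y = 9.81 * 0.687592 = 6.74528 m/s
angle = atan(6.74528 / 2.8400) = 67.17 deg


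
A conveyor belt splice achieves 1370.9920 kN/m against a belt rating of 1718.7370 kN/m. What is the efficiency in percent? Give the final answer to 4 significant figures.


Eff = 1370.9920 / 1718.7370 * 100
Eff = 79.77 %


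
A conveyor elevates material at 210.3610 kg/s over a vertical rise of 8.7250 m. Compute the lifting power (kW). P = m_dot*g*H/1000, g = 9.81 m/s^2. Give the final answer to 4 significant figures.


P = 210.3610 * 9.81 * 8.7250 / 1000
P = 18.01 kW


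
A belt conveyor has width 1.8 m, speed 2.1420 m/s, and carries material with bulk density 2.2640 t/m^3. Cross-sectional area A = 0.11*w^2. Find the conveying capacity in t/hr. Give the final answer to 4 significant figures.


A = 0.11 * 1.8^2 = 0.3564 m^2
C = 0.3564 * 2.1420 * 2.2640 * 3600
C = 6222 t/hr


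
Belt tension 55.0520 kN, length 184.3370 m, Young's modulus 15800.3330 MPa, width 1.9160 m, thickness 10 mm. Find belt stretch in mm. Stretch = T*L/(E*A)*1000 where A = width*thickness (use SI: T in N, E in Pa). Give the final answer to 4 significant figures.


A = 1.9160 * 0.01 = 0.01916 m^2
Stretch = 55.0520*1000 * 184.3370 / (15800.3330e6 * 0.01916) * 1000
Stretch = 33.52 mm


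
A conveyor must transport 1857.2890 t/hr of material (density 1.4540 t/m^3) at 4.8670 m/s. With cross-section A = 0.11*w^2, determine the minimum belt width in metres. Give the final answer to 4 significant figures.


A_req = 1857.2890 / (4.8670 * 1.4540 * 3600) = 0.072904 m^2
w = sqrt(0.072904 / 0.11)
w = 0.8141 m


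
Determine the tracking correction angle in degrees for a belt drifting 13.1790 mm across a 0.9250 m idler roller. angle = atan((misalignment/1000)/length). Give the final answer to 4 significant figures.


misalign_m = 13.1790 / 1000 = 0.013179 m
angle = atan(0.013179 / 0.9250)
angle = 0.8163 deg


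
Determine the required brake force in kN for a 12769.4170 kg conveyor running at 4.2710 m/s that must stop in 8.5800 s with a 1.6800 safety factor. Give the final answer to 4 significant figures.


F = 12769.4170 * 4.2710 / 8.5800 * 1.6800 / 1000
F = 10.68 kN


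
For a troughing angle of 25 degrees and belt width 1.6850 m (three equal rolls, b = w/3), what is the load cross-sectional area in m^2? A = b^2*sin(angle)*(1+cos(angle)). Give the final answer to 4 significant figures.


b = 1.6850/3 = 0.561667 m
A = 0.561667^2 * sin(25 deg) * (1 + cos(25 deg))
A = 0.2542 m^2


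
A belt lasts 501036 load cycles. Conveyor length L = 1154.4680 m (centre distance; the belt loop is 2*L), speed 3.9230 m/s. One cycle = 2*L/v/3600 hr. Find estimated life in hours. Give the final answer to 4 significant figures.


cycle_time = 2 * 1154.4680 / 3.9230 / 3600 = 0.16349 hr
life = 501036 * 0.16349 = 81910 hours


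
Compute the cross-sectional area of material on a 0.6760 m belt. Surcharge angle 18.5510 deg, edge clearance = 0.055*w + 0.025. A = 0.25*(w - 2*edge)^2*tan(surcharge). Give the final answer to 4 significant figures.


edge = 0.055*0.6760 + 0.025 = 0.06218 m
ew = 0.6760 - 2*0.06218 = 0.55164 m
A = 0.25 * 0.55164^2 * tan(18.5510 deg)
A = 0.02553 m^2


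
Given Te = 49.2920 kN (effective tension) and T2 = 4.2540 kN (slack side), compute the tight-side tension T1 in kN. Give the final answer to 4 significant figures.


T1 = Te + T2 = 49.2920 + 4.2540
T1 = 53.55 kN


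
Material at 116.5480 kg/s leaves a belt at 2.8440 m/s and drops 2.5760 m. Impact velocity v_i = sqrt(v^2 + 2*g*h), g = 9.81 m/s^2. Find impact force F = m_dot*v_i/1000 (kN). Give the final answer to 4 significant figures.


v_i = sqrt(2.8440^2 + 2*9.81*2.5760) = 7.65699 m/s
F = 116.5480 * 7.65699 / 1000
F = 0.8924 kN


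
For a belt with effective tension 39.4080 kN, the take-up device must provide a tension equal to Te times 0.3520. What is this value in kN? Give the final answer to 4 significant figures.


T_tu = 39.4080 * 0.3520
T_tu = 13.87 kN


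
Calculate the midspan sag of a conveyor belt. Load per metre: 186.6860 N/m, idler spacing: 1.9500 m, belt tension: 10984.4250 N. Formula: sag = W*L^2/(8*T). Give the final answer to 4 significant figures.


sag = 186.6860 * 1.9500^2 / (8 * 10984.4250)
sag = 0.008078 m


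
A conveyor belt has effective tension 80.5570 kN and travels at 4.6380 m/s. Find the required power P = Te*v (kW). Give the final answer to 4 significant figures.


P = Te * v = 80.5570 * 4.6380
P = 373.6 kW


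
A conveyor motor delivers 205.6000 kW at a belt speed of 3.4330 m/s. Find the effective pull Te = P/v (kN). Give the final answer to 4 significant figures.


Te = P / v = 205.6000 / 3.4330
Te = 59.89 kN


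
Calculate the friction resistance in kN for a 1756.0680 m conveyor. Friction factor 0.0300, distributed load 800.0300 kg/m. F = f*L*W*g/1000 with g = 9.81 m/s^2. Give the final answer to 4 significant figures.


F = 0.0300 * 1756.0680 * 800.0300 * 9.81 / 1000
F = 413.5 kN


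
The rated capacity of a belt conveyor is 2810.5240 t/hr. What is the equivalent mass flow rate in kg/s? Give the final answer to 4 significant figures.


m_dot = 2810.5240 * 1000 / 3600
m_dot = 780.7 kg/s


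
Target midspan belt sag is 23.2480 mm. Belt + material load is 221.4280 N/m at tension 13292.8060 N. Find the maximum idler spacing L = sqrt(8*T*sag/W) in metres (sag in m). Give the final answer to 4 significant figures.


sag = 23.2480/1000 = 0.023248 m
L = sqrt(8 * 13292.8060 * 0.023248 / 221.4280)
L = 3.341 m


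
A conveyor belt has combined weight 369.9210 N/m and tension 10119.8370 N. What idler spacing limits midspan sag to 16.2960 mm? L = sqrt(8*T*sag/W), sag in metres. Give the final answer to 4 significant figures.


sag = 16.2960/1000 = 0.016296 m
L = sqrt(8 * 10119.8370 * 0.016296 / 369.9210)
L = 1.889 m


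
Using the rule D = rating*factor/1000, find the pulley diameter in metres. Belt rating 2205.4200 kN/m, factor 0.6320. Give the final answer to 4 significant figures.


D = 2205.4200 * 0.6320 / 1000
D = 1.394 m


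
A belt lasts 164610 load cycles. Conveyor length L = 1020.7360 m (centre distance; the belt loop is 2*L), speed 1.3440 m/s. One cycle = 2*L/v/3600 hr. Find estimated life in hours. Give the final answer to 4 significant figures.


cycle_time = 2 * 1020.7360 / 1.3440 / 3600 = 0.421931 hr
life = 164610 * 0.421931 = 69450 hours


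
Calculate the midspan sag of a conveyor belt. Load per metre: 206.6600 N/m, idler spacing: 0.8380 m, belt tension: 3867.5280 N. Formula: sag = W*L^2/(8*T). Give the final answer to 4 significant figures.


sag = 206.6600 * 0.8380^2 / (8 * 3867.5280)
sag = 0.004691 m


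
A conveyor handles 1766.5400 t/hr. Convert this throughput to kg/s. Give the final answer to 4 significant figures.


m_dot = 1766.5400 * 1000 / 3600
m_dot = 490.7 kg/s


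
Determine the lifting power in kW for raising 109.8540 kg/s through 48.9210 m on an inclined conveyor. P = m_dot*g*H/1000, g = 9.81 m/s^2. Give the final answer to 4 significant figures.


P = 109.8540 * 9.81 * 48.9210 / 1000
P = 52.72 kW


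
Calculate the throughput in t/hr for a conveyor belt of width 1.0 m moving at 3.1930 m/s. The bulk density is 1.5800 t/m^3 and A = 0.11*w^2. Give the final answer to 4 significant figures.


A = 0.11 * 1.0^2 = 0.11 m^2
C = 0.11 * 3.1930 * 1.5800 * 3600
C = 1998 t/hr


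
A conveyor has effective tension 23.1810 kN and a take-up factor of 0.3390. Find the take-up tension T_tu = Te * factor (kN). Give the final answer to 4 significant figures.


T_tu = 23.1810 * 0.3390
T_tu = 7.858 kN


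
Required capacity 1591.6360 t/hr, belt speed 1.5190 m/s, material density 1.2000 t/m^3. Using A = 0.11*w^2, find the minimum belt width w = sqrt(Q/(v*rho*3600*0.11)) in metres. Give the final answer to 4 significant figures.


A_req = 1591.6360 / (1.5190 * 1.2000 * 3600) = 0.242551 m^2
w = sqrt(0.242551 / 0.11)
w = 1.485 m


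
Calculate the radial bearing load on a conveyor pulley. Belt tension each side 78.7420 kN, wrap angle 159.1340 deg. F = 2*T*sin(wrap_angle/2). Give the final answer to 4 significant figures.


F = 2 * 78.7420 * sin(159.1340/2 deg)
F = 154.9 kN


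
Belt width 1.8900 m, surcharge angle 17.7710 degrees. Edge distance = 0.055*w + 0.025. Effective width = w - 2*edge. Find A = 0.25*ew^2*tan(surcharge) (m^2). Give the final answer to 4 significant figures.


edge = 0.055*1.8900 + 0.025 = 0.12895 m
ew = 1.8900 - 2*0.12895 = 1.6321 m
A = 0.25 * 1.6321^2 * tan(17.7710 deg)
A = 0.2134 m^2


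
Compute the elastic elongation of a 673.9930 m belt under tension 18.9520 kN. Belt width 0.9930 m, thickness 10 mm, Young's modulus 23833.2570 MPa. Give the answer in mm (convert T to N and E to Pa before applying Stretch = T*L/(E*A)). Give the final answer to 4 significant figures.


A = 0.9930 * 0.01 = 0.00993 m^2
Stretch = 18.9520*1000 * 673.9930 / (23833.2570e6 * 0.00993) * 1000
Stretch = 53.97 mm


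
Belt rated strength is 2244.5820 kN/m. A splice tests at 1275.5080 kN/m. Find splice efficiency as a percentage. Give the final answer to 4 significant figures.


Eff = 1275.5080 / 2244.5820 * 100
Eff = 56.83 %


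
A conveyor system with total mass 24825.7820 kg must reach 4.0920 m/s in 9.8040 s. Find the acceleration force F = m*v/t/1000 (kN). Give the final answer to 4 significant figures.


F = 24825.7820 * 4.0920 / 9.8040 / 1000
F = 10.36 kN


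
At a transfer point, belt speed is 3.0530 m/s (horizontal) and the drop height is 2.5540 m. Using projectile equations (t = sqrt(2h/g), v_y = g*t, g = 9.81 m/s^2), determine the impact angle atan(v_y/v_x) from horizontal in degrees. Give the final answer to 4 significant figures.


t = sqrt(2*2.5540/9.81) = 0.721591 s
v_y = 9.81 * 0.721591 = 7.07881 m/s
angle = atan(7.07881 / 3.0530) = 66.67 deg


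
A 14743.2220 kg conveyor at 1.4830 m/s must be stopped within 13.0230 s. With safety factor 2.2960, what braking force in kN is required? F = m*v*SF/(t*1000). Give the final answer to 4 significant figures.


F = 14743.2220 * 1.4830 / 13.0230 * 2.2960 / 1000
F = 3.855 kN


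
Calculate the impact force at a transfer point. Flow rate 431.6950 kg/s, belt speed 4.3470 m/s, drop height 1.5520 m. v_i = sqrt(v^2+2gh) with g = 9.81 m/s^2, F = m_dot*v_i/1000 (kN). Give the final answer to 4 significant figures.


v_i = sqrt(4.3470^2 + 2*9.81*1.5520) = 7.02472 m/s
F = 431.6950 * 7.02472 / 1000
F = 3.033 kN


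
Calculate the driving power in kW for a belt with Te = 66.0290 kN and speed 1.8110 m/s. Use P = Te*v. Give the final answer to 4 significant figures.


P = Te * v = 66.0290 * 1.8110
P = 119.6 kW


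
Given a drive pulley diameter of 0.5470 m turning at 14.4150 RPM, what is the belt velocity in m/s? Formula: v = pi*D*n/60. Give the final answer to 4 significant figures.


v = pi * 0.5470 * 14.4150 / 60
v = 0.4129 m/s


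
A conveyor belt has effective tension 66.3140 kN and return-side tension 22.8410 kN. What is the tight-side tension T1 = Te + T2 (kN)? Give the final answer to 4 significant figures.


T1 = Te + T2 = 66.3140 + 22.8410
T1 = 89.16 kN


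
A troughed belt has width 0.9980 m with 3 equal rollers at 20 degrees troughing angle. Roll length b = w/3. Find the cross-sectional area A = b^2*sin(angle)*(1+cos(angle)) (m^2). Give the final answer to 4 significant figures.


b = 0.9980/3 = 0.332667 m
A = 0.332667^2 * sin(20 deg) * (1 + cos(20 deg))
A = 0.07342 m^2


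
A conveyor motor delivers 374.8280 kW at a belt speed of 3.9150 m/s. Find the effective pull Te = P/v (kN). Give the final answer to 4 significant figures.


Te = P / v = 374.8280 / 3.9150
Te = 95.74 kN


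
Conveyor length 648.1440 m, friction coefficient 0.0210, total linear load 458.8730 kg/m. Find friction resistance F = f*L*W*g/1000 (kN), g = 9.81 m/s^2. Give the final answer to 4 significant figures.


F = 0.0210 * 648.1440 * 458.8730 * 9.81 / 1000
F = 61.27 kN


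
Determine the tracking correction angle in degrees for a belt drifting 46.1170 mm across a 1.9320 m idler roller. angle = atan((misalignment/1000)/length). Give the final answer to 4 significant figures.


misalign_m = 46.1170 / 1000 = 0.046117 m
angle = atan(0.046117 / 1.9320)
angle = 1.367 deg


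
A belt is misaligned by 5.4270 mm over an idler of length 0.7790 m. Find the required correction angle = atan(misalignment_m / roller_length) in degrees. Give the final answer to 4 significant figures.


misalign_m = 5.4270 / 1000 = 0.005427 m
angle = atan(0.005427 / 0.7790)
angle = 0.3992 deg


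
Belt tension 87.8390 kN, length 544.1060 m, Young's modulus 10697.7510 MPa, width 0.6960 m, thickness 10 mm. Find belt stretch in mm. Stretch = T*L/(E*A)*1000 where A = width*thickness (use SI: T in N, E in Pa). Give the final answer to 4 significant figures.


A = 0.6960 * 0.01 = 0.00696 m^2
Stretch = 87.8390*1000 * 544.1060 / (10697.7510e6 * 0.00696) * 1000
Stretch = 641.9 mm


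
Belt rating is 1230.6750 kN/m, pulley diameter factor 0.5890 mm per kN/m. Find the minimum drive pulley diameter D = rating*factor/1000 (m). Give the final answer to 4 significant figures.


D = 1230.6750 * 0.5890 / 1000
D = 0.7249 m


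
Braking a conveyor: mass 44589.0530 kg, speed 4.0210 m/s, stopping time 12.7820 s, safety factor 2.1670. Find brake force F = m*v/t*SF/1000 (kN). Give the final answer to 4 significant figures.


F = 44589.0530 * 4.0210 / 12.7820 * 2.1670 / 1000
F = 30.40 kN


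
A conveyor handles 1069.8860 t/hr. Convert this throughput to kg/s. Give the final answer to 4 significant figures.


m_dot = 1069.8860 * 1000 / 3600
m_dot = 297.2 kg/s


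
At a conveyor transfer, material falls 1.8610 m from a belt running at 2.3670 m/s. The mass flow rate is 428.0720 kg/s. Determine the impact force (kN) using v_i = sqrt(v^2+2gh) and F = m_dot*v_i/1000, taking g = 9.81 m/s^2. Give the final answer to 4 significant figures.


v_i = sqrt(2.3670^2 + 2*9.81*1.8610) = 6.48965 m/s
F = 428.0720 * 6.48965 / 1000
F = 2.778 kN


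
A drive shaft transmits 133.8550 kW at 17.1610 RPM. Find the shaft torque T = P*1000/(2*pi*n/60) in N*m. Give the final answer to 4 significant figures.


omega = 2*pi*17.1610/60 = 1.7971 rad/s
T = 133.8550*1000 / 1.7971
T = 74480 N*m


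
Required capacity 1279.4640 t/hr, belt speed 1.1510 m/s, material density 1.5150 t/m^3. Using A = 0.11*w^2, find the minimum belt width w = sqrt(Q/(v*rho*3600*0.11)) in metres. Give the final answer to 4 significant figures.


A_req = 1279.4640 / (1.1510 * 1.5150 * 3600) = 0.203816 m^2
w = sqrt(0.203816 / 0.11)
w = 1.361 m


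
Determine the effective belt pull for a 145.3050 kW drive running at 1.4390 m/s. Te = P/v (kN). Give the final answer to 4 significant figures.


Te = P / v = 145.3050 / 1.4390
Te = 101.0 kN


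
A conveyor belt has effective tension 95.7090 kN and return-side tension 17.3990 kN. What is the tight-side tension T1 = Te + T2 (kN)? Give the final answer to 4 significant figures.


T1 = Te + T2 = 95.7090 + 17.3990
T1 = 113.1 kN


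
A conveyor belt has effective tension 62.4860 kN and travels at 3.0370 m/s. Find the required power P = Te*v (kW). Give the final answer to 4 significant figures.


P = Te * v = 62.4860 * 3.0370
P = 189.8 kW


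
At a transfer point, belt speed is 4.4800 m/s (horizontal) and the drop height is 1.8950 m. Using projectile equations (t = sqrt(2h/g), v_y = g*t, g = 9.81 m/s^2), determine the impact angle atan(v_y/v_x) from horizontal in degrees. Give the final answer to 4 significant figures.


t = sqrt(2*1.8950/9.81) = 0.621563 s
v_y = 9.81 * 0.621563 = 6.09753 m/s
angle = atan(6.09753 / 4.4800) = 53.69 deg


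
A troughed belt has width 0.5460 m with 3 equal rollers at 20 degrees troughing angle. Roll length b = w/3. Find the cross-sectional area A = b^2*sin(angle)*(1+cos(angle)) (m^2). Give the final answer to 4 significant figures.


b = 0.5460/3 = 0.182 m
A = 0.182^2 * sin(20 deg) * (1 + cos(20 deg))
A = 0.02197 m^2


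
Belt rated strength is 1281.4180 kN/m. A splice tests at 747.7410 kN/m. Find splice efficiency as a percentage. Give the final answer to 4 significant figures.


Eff = 747.7410 / 1281.4180 * 100
Eff = 58.35 %


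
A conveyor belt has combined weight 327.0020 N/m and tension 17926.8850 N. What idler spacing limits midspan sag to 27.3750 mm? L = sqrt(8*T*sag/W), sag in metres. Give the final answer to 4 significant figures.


sag = 27.3750/1000 = 0.027375 m
L = sqrt(8 * 17926.8850 * 0.027375 / 327.0020)
L = 3.465 m


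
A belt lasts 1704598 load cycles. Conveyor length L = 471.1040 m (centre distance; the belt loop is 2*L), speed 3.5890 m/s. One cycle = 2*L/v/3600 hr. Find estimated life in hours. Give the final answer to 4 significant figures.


cycle_time = 2 * 471.1040 / 3.5890 / 3600 = 0.0729241 hr
life = 1704598 * 0.0729241 = 124300 hours


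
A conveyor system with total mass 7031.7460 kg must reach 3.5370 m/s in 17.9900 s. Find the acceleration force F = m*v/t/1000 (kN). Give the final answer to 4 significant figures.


F = 7031.7460 * 3.5370 / 17.9900 / 1000
F = 1.383 kN


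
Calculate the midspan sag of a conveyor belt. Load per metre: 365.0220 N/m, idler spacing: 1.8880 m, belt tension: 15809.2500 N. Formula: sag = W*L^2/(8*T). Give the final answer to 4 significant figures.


sag = 365.0220 * 1.8880^2 / (8 * 15809.2500)
sag = 0.01029 m


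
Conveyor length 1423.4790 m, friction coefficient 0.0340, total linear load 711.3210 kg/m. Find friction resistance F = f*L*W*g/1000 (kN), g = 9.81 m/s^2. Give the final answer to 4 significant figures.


F = 0.0340 * 1423.4790 * 711.3210 * 9.81 / 1000
F = 337.7 kN


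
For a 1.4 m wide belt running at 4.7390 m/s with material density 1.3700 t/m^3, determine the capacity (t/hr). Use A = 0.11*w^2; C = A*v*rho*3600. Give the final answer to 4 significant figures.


A = 0.11 * 1.4^2 = 0.2156 m^2
C = 0.2156 * 4.7390 * 1.3700 * 3600
C = 5039 t/hr


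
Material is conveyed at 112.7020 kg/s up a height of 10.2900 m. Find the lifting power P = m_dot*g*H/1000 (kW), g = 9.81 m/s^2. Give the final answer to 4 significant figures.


P = 112.7020 * 9.81 * 10.2900 / 1000
P = 11.38 kW


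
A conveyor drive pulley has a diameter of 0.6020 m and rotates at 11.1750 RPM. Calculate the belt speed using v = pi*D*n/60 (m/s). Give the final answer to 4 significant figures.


v = pi * 0.6020 * 11.1750 / 60
v = 0.3522 m/s


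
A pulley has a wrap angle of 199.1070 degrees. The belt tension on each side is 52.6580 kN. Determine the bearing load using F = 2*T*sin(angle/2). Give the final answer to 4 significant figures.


F = 2 * 52.6580 * sin(199.1070/2 deg)
F = 103.9 kN


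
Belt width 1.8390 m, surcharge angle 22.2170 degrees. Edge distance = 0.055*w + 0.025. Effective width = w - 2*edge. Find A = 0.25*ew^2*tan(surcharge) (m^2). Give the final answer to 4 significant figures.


edge = 0.055*1.8390 + 0.025 = 0.126145 m
ew = 1.8390 - 2*0.126145 = 1.58671 m
A = 0.25 * 1.58671^2 * tan(22.2170 deg)
A = 0.2571 m^2


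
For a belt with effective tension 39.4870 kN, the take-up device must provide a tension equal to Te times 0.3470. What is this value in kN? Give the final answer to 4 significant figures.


T_tu = 39.4870 * 0.3470
T_tu = 13.70 kN


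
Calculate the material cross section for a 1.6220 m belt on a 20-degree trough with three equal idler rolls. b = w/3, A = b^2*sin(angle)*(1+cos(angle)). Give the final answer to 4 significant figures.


b = 1.6220/3 = 0.540667 m
A = 0.540667^2 * sin(20 deg) * (1 + cos(20 deg))
A = 0.1939 m^2


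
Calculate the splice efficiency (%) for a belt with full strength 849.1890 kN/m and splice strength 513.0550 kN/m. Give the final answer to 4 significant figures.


Eff = 513.0550 / 849.1890 * 100
Eff = 60.42 %


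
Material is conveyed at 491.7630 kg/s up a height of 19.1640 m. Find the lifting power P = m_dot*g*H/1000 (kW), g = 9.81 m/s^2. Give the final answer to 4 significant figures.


P = 491.7630 * 9.81 * 19.1640 / 1000
P = 92.45 kW


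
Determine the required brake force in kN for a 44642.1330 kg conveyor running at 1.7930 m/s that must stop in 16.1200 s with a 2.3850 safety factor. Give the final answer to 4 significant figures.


F = 44642.1330 * 1.7930 / 16.1200 * 2.3850 / 1000
F = 11.84 kN


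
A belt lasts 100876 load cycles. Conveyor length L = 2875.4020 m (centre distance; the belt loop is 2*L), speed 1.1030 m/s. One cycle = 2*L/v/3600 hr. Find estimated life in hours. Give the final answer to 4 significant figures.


cycle_time = 2 * 2875.4020 / 1.1030 / 3600 = 1.44827 hr
life = 100876 * 1.44827 = 146100 hours


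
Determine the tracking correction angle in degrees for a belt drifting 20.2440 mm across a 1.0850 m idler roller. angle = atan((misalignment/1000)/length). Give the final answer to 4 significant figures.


misalign_m = 20.2440 / 1000 = 0.020244 m
angle = atan(0.020244 / 1.0850)
angle = 1.069 deg


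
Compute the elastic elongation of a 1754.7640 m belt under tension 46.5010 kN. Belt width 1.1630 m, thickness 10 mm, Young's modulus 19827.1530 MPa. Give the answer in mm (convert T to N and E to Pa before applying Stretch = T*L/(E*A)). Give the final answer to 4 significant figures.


A = 1.1630 * 0.01 = 0.01163 m^2
Stretch = 46.5010*1000 * 1754.7640 / (19827.1530e6 * 0.01163) * 1000
Stretch = 353.9 mm


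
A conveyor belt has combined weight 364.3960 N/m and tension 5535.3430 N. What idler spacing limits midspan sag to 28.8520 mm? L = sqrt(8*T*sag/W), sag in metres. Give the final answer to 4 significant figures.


sag = 28.8520/1000 = 0.028852 m
L = sqrt(8 * 5535.3430 * 0.028852 / 364.3960)
L = 1.872 m


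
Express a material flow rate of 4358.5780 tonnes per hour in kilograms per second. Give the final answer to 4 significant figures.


m_dot = 4358.5780 * 1000 / 3600
m_dot = 1211 kg/s


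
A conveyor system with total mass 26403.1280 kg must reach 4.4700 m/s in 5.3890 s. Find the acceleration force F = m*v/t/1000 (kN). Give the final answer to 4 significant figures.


F = 26403.1280 * 4.4700 / 5.3890 / 1000
F = 21.90 kN


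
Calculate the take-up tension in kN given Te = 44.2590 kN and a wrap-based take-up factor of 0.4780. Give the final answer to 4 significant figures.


T_tu = 44.2590 * 0.4780
T_tu = 21.16 kN


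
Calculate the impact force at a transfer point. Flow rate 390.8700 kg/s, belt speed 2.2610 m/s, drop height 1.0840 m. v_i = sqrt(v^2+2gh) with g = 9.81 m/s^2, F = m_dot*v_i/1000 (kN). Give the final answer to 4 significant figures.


v_i = sqrt(2.2610^2 + 2*9.81*1.0840) = 5.13617 m/s
F = 390.8700 * 5.13617 / 1000
F = 2.008 kN


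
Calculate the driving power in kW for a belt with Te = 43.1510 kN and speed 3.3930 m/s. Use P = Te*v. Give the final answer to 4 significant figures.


P = Te * v = 43.1510 * 3.3930
P = 146.4 kW


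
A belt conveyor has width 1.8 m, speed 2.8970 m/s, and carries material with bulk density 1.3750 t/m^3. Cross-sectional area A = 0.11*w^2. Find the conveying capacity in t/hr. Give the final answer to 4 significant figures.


A = 0.11 * 1.8^2 = 0.3564 m^2
C = 0.3564 * 2.8970 * 1.3750 * 3600
C = 5111 t/hr


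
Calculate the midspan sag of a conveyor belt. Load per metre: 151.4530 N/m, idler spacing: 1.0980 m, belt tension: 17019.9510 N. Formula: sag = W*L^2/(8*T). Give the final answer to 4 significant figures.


sag = 151.4530 * 1.0980^2 / (8 * 17019.9510)
sag = 0.001341 m


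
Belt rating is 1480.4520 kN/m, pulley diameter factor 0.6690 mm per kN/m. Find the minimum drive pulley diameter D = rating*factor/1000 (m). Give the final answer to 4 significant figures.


D = 1480.4520 * 0.6690 / 1000
D = 0.9904 m


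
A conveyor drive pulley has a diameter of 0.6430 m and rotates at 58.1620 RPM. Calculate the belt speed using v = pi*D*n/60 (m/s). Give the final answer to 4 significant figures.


v = pi * 0.6430 * 58.1620 / 60
v = 1.958 m/s


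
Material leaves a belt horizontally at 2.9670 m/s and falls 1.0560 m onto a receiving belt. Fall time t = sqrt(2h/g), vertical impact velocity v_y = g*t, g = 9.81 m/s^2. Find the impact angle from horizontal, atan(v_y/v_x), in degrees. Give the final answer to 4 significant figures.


t = sqrt(2*1.0560/9.81) = 0.463994 s
v_y = 9.81 * 0.463994 = 4.55178 m/s
angle = atan(4.55178 / 2.9670) = 56.90 deg


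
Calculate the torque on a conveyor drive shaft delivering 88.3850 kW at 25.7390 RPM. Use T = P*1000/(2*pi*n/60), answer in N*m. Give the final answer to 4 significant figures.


omega = 2*pi*25.7390/60 = 2.69538 rad/s
T = 88.3850*1000 / 2.69538
T = 32790 N*m


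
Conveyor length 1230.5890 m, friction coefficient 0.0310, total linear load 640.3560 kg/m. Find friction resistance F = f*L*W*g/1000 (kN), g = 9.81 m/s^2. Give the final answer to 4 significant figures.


F = 0.0310 * 1230.5890 * 640.3560 * 9.81 / 1000
F = 239.6 kN


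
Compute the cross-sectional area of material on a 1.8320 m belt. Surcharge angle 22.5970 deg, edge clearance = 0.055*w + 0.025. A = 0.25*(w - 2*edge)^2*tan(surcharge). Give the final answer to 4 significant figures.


edge = 0.055*1.8320 + 0.025 = 0.12576 m
ew = 1.8320 - 2*0.12576 = 1.58048 m
A = 0.25 * 1.58048^2 * tan(22.5970 deg)
A = 0.2599 m^2


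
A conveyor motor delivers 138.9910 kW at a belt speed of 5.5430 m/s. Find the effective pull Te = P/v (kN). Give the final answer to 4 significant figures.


Te = P / v = 138.9910 / 5.5430
Te = 25.08 kN


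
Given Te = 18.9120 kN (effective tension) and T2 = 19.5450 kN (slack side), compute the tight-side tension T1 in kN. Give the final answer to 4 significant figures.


T1 = Te + T2 = 18.9120 + 19.5450
T1 = 38.46 kN


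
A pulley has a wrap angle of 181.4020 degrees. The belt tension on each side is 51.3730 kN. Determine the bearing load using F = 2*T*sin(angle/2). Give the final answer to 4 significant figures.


F = 2 * 51.3730 * sin(181.4020/2 deg)
F = 102.7 kN


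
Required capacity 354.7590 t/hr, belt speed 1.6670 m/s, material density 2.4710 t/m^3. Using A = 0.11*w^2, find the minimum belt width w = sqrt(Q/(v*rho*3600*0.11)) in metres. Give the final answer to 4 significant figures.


A_req = 354.7590 / (1.6670 * 2.4710 * 3600) = 0.0239234 m^2
w = sqrt(0.0239234 / 0.11)
w = 0.4664 m


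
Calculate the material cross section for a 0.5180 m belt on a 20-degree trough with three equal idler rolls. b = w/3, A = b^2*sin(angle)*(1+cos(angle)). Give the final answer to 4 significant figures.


b = 0.5180/3 = 0.172667 m
A = 0.172667^2 * sin(20 deg) * (1 + cos(20 deg))
A = 0.01978 m^2


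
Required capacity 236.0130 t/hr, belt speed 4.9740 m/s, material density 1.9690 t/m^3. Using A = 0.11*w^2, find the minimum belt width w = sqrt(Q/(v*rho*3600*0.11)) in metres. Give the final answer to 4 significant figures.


A_req = 236.0130 / (4.9740 * 1.9690 * 3600) = 0.00669394 m^2
w = sqrt(0.00669394 / 0.11)
w = 0.2467 m


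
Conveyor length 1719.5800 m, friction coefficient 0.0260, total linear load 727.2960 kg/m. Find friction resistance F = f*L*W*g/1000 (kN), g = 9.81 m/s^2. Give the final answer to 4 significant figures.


F = 0.0260 * 1719.5800 * 727.2960 * 9.81 / 1000
F = 319.0 kN


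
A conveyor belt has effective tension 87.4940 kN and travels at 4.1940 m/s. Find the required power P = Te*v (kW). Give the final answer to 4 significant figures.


P = Te * v = 87.4940 * 4.1940
P = 366.9 kW


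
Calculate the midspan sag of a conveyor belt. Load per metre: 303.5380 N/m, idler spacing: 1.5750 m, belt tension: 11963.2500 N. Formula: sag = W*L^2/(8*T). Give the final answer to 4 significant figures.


sag = 303.5380 * 1.5750^2 / (8 * 11963.2500)
sag = 0.007867 m


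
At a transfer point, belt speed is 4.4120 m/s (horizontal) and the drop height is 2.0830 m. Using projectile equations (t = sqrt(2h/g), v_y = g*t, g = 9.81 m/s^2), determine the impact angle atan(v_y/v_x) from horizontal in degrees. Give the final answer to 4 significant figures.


t = sqrt(2*2.0830/9.81) = 0.651666 s
v_y = 9.81 * 0.651666 = 6.39284 m/s
angle = atan(6.39284 / 4.4120) = 55.39 deg


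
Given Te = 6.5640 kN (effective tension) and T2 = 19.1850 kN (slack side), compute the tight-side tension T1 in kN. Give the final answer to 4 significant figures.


T1 = Te + T2 = 6.5640 + 19.1850
T1 = 25.75 kN


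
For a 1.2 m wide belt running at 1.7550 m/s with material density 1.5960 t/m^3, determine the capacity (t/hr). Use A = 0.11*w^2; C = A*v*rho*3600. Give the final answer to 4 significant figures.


A = 0.11 * 1.2^2 = 0.1584 m^2
C = 0.1584 * 1.7550 * 1.5960 * 3600
C = 1597 t/hr


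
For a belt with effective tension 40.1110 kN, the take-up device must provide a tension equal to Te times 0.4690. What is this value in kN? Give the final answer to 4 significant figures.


T_tu = 40.1110 * 0.4690
T_tu = 18.81 kN


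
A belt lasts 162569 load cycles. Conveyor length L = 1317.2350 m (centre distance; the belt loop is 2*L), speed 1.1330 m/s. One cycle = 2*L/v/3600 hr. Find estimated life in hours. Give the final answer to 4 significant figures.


cycle_time = 2 * 1317.2350 / 1.1330 / 3600 = 0.645893 hr
life = 162569 * 0.645893 = 105000 hours


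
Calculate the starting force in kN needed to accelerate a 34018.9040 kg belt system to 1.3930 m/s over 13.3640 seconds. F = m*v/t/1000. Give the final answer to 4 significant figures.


F = 34018.9040 * 1.3930 / 13.3640 / 1000
F = 3.546 kN


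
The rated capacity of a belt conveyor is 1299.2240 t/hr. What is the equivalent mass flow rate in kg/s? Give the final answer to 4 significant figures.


m_dot = 1299.2240 * 1000 / 3600
m_dot = 360.9 kg/s


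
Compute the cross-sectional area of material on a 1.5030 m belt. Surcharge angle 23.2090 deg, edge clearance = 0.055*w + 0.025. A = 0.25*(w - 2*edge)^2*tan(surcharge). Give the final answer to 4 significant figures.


edge = 0.055*1.5030 + 0.025 = 0.107665 m
ew = 1.5030 - 2*0.107665 = 1.28767 m
A = 0.25 * 1.28767^2 * tan(23.2090 deg)
A = 0.1777 m^2


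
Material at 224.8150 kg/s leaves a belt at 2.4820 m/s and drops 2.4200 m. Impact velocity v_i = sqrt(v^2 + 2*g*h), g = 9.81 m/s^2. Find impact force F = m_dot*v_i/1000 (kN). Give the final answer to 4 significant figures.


v_i = sqrt(2.4820^2 + 2*9.81*2.4200) = 7.32398 m/s
F = 224.8150 * 7.32398 / 1000
F = 1.647 kN


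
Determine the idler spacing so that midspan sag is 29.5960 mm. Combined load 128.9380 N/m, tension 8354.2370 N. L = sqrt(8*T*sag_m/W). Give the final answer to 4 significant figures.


sag = 29.5960/1000 = 0.029596 m
L = sqrt(8 * 8354.2370 * 0.029596 / 128.9380)
L = 3.917 m


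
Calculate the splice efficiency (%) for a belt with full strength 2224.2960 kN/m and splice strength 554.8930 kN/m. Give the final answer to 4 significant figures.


Eff = 554.8930 / 2224.2960 * 100
Eff = 24.95 %


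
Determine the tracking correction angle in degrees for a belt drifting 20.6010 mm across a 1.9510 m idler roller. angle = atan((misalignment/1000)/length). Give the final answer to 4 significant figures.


misalign_m = 20.6010 / 1000 = 0.020601 m
angle = atan(0.020601 / 1.9510)
angle = 0.6050 deg


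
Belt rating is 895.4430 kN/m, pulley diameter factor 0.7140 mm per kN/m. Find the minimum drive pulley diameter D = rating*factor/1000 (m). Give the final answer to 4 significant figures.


D = 895.4430 * 0.7140 / 1000
D = 0.6393 m


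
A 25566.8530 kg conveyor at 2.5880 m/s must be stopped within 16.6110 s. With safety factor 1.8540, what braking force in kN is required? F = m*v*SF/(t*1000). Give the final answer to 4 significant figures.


F = 25566.8530 * 2.5880 / 16.6110 * 1.8540 / 1000
F = 7.385 kN


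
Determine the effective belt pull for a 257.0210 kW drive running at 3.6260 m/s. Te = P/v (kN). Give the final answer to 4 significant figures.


Te = P / v = 257.0210 / 3.6260
Te = 70.88 kN


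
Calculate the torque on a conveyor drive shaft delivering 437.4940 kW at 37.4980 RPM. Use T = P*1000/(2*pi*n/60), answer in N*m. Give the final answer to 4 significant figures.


omega = 2*pi*37.4980/60 = 3.92678 rad/s
T = 437.4940*1000 / 3.92678
T = 111400 N*m


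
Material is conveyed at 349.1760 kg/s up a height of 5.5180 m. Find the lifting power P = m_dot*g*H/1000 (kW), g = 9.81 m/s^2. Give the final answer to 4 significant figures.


P = 349.1760 * 9.81 * 5.5180 / 1000
P = 18.90 kW


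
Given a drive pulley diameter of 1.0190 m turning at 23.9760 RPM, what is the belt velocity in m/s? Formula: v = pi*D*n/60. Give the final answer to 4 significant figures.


v = pi * 1.0190 * 23.9760 / 60
v = 1.279 m/s


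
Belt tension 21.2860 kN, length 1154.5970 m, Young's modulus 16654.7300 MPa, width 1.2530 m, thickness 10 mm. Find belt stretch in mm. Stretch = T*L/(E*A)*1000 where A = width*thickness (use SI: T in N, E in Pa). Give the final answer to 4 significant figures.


A = 1.2530 * 0.01 = 0.01253 m^2
Stretch = 21.2860*1000 * 1154.5970 / (16654.7300e6 * 0.01253) * 1000
Stretch = 117.8 mm


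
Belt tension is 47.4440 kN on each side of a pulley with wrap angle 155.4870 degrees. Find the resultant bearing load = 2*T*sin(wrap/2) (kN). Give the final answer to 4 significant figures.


F = 2 * 47.4440 * sin(155.4870/2 deg)
F = 92.73 kN


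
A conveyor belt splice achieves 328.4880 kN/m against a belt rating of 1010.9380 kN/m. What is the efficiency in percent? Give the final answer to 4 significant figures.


Eff = 328.4880 / 1010.9380 * 100
Eff = 32.49 %


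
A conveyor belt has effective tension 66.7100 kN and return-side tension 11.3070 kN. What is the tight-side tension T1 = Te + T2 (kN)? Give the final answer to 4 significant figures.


T1 = Te + T2 = 66.7100 + 11.3070
T1 = 78.02 kN


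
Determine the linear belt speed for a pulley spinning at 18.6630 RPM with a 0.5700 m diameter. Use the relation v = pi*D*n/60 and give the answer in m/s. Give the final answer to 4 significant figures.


v = pi * 0.5700 * 18.6630 / 60
v = 0.5570 m/s


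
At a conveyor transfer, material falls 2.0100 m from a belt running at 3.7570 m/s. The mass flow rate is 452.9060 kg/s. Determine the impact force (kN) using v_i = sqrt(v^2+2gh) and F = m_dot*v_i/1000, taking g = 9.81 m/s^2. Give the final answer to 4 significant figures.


v_i = sqrt(3.7570^2 + 2*9.81*2.0100) = 7.31787 m/s
F = 452.9060 * 7.31787 / 1000
F = 3.314 kN


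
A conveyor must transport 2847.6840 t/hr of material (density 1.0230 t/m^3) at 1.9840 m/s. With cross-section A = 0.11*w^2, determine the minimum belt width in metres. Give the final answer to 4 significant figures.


A_req = 2847.6840 / (1.9840 * 1.0230 * 3600) = 0.389737 m^2
w = sqrt(0.389737 / 0.11)
w = 1.882 m


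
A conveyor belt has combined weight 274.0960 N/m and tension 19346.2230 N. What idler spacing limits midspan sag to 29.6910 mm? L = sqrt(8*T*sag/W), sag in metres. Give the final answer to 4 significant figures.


sag = 29.6910/1000 = 0.029691 m
L = sqrt(8 * 19346.2230 * 0.029691 / 274.0960)
L = 4.095 m


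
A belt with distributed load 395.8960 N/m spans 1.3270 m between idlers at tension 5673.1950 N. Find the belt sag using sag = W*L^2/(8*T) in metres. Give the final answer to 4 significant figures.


sag = 395.8960 * 1.3270^2 / (8 * 5673.1950)
sag = 0.01536 m


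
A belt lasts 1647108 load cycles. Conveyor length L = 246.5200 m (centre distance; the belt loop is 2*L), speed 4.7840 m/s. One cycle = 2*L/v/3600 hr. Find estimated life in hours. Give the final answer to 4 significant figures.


cycle_time = 2 * 246.5200 / 4.7840 / 3600 = 0.0286278 hr
life = 1647108 * 0.0286278 = 47150 hours


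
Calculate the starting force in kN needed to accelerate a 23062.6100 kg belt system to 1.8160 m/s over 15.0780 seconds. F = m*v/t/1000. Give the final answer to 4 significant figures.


F = 23062.6100 * 1.8160 / 15.0780 / 1000
F = 2.778 kN


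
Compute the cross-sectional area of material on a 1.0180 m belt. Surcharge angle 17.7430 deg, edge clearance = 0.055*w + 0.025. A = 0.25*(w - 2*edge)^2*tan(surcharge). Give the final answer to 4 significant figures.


edge = 0.055*1.0180 + 0.025 = 0.08099 m
ew = 1.0180 - 2*0.08099 = 0.85602 m
A = 0.25 * 0.85602^2 * tan(17.7430 deg)
A = 0.05862 m^2


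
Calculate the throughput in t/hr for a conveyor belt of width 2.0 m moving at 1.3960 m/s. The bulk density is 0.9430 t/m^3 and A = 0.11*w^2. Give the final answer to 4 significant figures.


A = 0.11 * 2.0^2 = 0.44 m^2
C = 0.44 * 1.3960 * 0.9430 * 3600
C = 2085 t/hr


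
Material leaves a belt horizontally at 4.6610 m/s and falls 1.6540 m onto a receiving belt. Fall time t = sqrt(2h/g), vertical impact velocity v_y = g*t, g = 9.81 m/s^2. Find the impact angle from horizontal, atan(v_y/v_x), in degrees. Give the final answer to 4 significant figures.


t = sqrt(2*1.6540/9.81) = 0.580695 s
v_y = 9.81 * 0.580695 = 5.69662 m/s
angle = atan(5.69662 / 4.6610) = 50.71 deg


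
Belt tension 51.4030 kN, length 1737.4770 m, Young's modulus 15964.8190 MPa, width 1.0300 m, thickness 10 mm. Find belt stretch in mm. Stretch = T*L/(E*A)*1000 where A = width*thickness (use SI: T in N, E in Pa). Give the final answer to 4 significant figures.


A = 1.0300 * 0.01 = 0.01030 m^2
Stretch = 51.4030*1000 * 1737.4770 / (15964.8190e6 * 0.01030) * 1000
Stretch = 543.1 mm


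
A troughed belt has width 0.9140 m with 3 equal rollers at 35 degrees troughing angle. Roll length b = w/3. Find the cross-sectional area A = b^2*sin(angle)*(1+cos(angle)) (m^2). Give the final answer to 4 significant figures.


b = 0.9140/3 = 0.304667 m
A = 0.304667^2 * sin(35 deg) * (1 + cos(35 deg))
A = 0.09685 m^2


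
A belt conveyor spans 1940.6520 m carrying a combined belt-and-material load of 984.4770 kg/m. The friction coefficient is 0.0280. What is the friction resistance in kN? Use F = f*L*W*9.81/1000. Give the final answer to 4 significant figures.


F = 0.0280 * 1940.6520 * 984.4770 * 9.81 / 1000
F = 524.8 kN
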